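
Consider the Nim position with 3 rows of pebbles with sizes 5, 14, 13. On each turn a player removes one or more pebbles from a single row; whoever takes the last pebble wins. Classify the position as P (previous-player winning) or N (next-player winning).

N-position

Bitwise XOR of the heap sizes:
  0101  (5)
  1110  (14)
  1101  (13)
  ----
  0110  (6)
The nim-sum is 6 ≠ 0, so this is an N-position: the player to move can win.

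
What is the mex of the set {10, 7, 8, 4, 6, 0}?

0 is in the set but 1 is not, so the mex is 1.

1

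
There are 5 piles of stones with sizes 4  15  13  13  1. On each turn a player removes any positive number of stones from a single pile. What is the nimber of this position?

Nim-sum: 4 XOR 15 XOR 13 XOR 13 XOR 1 = 10.

10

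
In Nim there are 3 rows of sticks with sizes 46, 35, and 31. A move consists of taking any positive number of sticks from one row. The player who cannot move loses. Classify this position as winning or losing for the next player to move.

Nim-sum: 46 XOR 35 XOR 31 = 18.
The nim-sum is 18 ≠ 0, so this is an N-position: the player to move can win.

Winning position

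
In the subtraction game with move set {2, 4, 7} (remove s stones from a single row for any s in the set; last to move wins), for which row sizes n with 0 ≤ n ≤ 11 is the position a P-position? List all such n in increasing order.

0, 1, 6, 9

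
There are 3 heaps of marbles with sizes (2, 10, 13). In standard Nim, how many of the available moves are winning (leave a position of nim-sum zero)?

Bitwise XOR of the heap sizes:
  0010  (2)
  1010  (10)
  1101  (13)
  ----
  0101  (5)
The overall nim-sum is X = 5. A heap of size p has a winning move iff p XOR X < p (reduce it to p XOR X).
  2: 2 XOR 5 = 7 ≥ 2 — no move.
  10: 10 XOR 5 = 15 ≥ 10 — no move.
  13: 13 XOR 5 = 8 < 13 — winning move (to 8).
That gives 1 winning move.

1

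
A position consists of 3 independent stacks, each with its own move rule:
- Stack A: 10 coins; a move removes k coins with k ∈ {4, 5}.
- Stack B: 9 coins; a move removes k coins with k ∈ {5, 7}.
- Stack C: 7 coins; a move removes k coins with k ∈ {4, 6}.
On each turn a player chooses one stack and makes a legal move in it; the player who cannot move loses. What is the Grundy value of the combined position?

0

Grundy values for stack A (subtraction set {4, 5}):
g(0) = mex{} = 0
g(1) = mex{} = 0
g(2) = mex{} = 0
g(3) = mex{} = 0
g(4) = mex{0} = 1
g(5) = mex{0} = 1
g(6) = mex{0} = 1
g(7) = mex{0} = 1
g(8) = mex{0,1} = 2
g(9) = mex{1} = 0
g(10) = mex{1} = 0
So g(10) = 0.
Build the Grundy sequence for stack B with g(k) = mex{g(k−s) : s ∈ {5, 7}, s ≤ k}:
g(0) = mex{} = 0
g(1) = mex{} = 0
g(2) = mex{} = 0
g(3) = mex{} = 0
g(4) = mex{} = 0
g(5) = mex{0} = 1
g(6) = mex{0} = 1
g(7) = mex{0} = 1
g(8) = mex{0} = 1
g(9) = mex{0} = 1
So g(9) = 1.
Build the Grundy sequence for stack C with g(k) = mex{g(k−s) : s ∈ {4, 6}, s ≤ k}:
k:     0  1  2  3  4  5  6  7
g(k):  0  0  0  0  1  1  1  1
So g(7) = 1.
By the Sprague-Grundy theorem, the Grundy value of a sum of independent games is the XOR of the component values.
Combined value = 0 ⊕ 1 ⊕ 1 = 0.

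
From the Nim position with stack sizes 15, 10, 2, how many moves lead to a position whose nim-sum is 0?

Nim-sum: 15 ⊕ 10 ⊕ 2 = 7.
The overall nim-sum is X = 7. A stack of size p has a winning move iff p XOR X < p (reduce it to p XOR X).
  15: 15 XOR 7 = 8 < 15 — winning move (to 8).
  10: 10 XOR 7 = 13 ≥ 10 — no move.
  2: 2 XOR 7 = 5 ≥ 2 — no move.
That gives 1 winning move.

1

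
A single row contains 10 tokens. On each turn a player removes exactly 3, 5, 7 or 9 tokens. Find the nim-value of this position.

3

Compute g(0), g(1), … for moves {3, 5, 7, 9}:
g(0) = mex{} = 0
g(1) = mex{} = 0
g(2) = mex{} = 0
g(3) = mex{0} = 1
g(4) = mex{0} = 1
g(5) = mex{0} = 1
g(6) = mex{0,1} = 2
g(7) = mex{0,1} = 2
g(8) = mex{0,1} = 2
g(9) = mex{0,1,2} = 3
g(10) = mex{0,1,2} = 3
So g(10) = 3.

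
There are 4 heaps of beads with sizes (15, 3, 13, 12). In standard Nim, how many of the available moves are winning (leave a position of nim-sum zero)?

3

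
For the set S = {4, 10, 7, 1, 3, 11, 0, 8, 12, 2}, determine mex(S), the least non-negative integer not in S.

5

The values 0, 1, 2, 3, 4 are all present; 5 is the first non-negative integer missing from the set.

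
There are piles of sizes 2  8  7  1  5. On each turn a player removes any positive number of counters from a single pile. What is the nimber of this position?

Compute the nim-sum pairwise:
2 XOR 8 = 10
10 XOR 7 = 13
13 XOR 1 = 12
12 XOR 5 = 9

9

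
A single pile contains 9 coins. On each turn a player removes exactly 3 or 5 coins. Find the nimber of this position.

Compute g(0), g(1), … for moves {3, 5}:
g(0) = mex{} = 0
g(1) = mex{} = 0
g(2) = mex{} = 0
g(3) = mex{0} = 1
g(4) = mex{0} = 1
g(5) = mex{0} = 1
g(6) = mex{0,1} = 2
g(7) = mex{0,1} = 2
g(8) = mex{1} = 0
g(9) = mex{1,2} = 0
So g(9) = 0.

0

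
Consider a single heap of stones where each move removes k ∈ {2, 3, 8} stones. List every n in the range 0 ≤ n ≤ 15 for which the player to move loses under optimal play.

0, 1, 5, 6, 10, 11, 15

Build the Grundy sequence with g(k) = mex{g(k−s) : s ∈ {2, 3, 8}, s ≤ k}:
k:     0  1  2  3  4  5  6  7  8  9 10 11 12 13 14 15
g(k):  0  0  1  1  2  0  0  1  1  2  0  0  1  1  2  0
The P-positions (g = 0) in 0..15 are 0, 1, 5, 6, 10, 11, 15.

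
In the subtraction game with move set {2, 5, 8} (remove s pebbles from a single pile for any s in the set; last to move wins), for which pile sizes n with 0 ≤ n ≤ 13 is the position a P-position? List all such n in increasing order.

0, 1, 4, 7, 10, 11

Grundy values for subtraction set {2, 5, 8}:
g(0) = mex{} = 0
g(1) = mex{} = 0
g(2) = mex{0} = 1
g(3) = mex{0} = 1
g(4) = mex{1} = 0
g(5) = mex{0,1} = 2
g(6) = mex{0} = 1
g(7) = mex{1,2} = 0
g(8) = mex{0,1} = 2
g(9) = mex{0} = 1
g(10) = mex{1,2} = 0
g(11) = mex{1} = 0
g(12) = mex{0} = 1
g(13) = mex{0,2} = 1
The P-positions (g = 0) in 0..13 are 0, 1, 4, 7, 10, 11.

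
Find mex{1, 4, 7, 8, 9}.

0

0 is not in the set, so the mex is 0.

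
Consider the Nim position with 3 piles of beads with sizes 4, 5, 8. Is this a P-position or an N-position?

Nim-sum: 4 ^ 5 ^ 8 = 9.
The nim-sum is 9 ≠ 0, so this is an N-position: the player to move can win.

N-position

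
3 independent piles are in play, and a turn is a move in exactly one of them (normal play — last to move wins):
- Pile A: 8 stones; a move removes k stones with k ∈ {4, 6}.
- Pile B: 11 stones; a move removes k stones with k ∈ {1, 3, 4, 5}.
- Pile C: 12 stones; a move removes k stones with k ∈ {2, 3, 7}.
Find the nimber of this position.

For pile A, compute g(0), g(1), … with moves {4, 6}:
g(0) = mex{} = 0
g(1) = mex{} = 0
g(2) = mex{} = 0
g(3) = mex{} = 0
g(4) = mex{0} = 1
g(5) = mex{0} = 1
g(6) = mex{0} = 1
g(7) = mex{0} = 1
g(8) = mex{0,1} = 2
So g(8) = 2.
Build the Grundy sequence for pile B with g(k) = mex{g(k−s) : s ∈ {1, 3, 4, 5}, s ≤ k}:
k:     0  1  2  3  4  5  6  7  8  9 10 11
g(k):  0  1  0  1  2  3  2  3  0  1  0  1
So g(11) = 1.
For pile C, compute g(0), g(1), … with moves {2, 3, 7}:
k:     0  1  2  3  4  5  6  7  8  9 10 11 12
g(k):  0  0  1  1  2  0  0  1  1  2  0  0  1
So g(12) = 1.
By the Sprague-Grundy theorem, the Grundy value of a sum of independent games is the XOR of the component values.
Combined value = 2 ⊕ 1 ⊕ 1 = 2.

2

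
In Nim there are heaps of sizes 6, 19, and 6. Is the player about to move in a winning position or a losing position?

In binary:
  00110  (6)
  10011  (19)
  00110  (6)
  -----
  10011  (19)
The nim-sum is 19 ≠ 0, so this is an N-position: the player to move can win.

Winning position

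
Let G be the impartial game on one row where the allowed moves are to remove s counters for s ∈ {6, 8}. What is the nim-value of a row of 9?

Compute g(0), g(1), … for moves {6, 8}:
g(0) = mex{} = 0
g(1) = mex{} = 0
g(2) = mex{} = 0
g(3) = mex{} = 0
g(4) = mex{} = 0
g(5) = mex{} = 0
g(6) = mex{0} = 1
g(7) = mex{0} = 1
g(8) = mex{0} = 1
g(9) = mex{0} = 1
So g(9) = 1.

1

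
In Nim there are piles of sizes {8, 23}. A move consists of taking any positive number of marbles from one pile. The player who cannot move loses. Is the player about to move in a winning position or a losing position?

Winning position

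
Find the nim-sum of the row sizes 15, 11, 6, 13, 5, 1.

Nim-sum: 15 ⊕ 11 ⊕ 6 ⊕ 13 ⊕ 5 ⊕ 1 = 11.

11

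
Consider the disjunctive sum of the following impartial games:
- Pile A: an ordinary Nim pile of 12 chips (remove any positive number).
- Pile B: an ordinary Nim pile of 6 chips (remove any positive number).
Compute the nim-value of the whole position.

Pile A is a plain Nim pile of size 12, so its Grundy value is 12.
Pile B is a plain Nim pile of size 6, so its Grundy value is 6.
The value of a disjunctive sum is the nim-sum of the parts.
Combined value = 12 XOR 6 = 10.

10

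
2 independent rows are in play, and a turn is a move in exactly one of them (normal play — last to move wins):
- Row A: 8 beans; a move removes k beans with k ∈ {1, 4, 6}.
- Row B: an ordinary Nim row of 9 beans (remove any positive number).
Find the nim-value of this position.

Build the Grundy sequence for row A with g(k) = mex{g(k−s) : s ∈ {1, 4, 6}, s ≤ k}:
g(0) = mex{} = 0
g(1) = mex{0} = 1
g(2) = mex{1} = 0
g(3) = mex{0} = 1
g(4) = mex{0,1} = 2
g(5) = mex{1,2} = 0
g(6) = mex{0} = 1
g(7) = mex{1} = 0
g(8) = mex{0,2} = 1
So g(8) = 1.
Row B is a plain Nim row of size 9, so its Grundy value is 9.
By the Sprague-Grundy theorem, the Grundy value of a sum of independent games is the XOR of the component values.
Combined value = 1 XOR 9 = 8.

8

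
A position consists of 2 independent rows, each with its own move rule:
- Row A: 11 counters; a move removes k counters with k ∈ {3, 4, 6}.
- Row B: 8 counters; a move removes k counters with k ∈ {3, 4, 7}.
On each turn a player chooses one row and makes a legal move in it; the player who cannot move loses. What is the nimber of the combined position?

2

Build the Grundy sequence for row A with g(k) = mex{g(k−s) : s ∈ {3, 4, 6}, s ≤ k}:
g(0) = mex{} = 0
g(1) = mex{} = 0
g(2) = mex{} = 0
g(3) = mex{0} = 1
g(4) = mex{0} = 1
g(5) = mex{0} = 1
g(6) = mex{0,1} = 2
g(7) = mex{0,1} = 2
g(8) = mex{0,1} = 2
g(9) = mex{1,2} = 0
g(10) = mex{1,2} = 0
g(11) = mex{1,2} = 0
So g(11) = 0.
Grundy values for row B (subtraction set {3, 4, 7}):
k:     0  1  2  3  4  5  6  7  8
g(k):  0  0  0  1  1  1  2  2  2
So g(8) = 2.
By the Sprague-Grundy theorem, the Grundy value of a sum of independent games is the XOR of the component values.
Combined value = 0 XOR 2 = 2.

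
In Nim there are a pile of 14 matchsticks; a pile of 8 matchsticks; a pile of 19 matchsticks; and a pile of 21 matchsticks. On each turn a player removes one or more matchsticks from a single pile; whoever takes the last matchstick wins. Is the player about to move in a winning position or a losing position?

Losing position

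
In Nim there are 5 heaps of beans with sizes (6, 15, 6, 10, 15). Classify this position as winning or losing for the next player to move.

Bitwise XOR of the heap sizes:
  0110  (6)
  1111  (15)
  0110  (6)
  1010  (10)
  1111  (15)
  ----
  1010  (10)
The nim-sum is 10 ≠ 0, so this is an N-position: the player to move can win.

Winning position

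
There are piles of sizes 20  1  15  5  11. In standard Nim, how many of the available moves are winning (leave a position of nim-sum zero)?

Bitwise XOR of the heap sizes:
  10100  (20)
  00001  (1)
  01111  (15)
  00101  (5)
  01011  (11)
  -----
  10100  (20)
The overall nim-sum is X = 20. A pile of size p has a winning move iff p XOR X < p (reduce it to p XOR X).
  20: 20 XOR 20 = 0 < 20 — winning move (to 0).
  1: 1 XOR 20 = 21 ≥ 1 — no move.
  15: 15 XOR 20 = 27 ≥ 15 — no move.
  5: 5 XOR 20 = 17 ≥ 5 — no move.
  11: 11 XOR 20 = 31 ≥ 11 — no move.
That gives 1 winning move.

1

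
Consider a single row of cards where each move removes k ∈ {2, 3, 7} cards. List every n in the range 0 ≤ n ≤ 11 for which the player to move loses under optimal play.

Grundy values for subtraction set {2, 3, 7}:
g(0) = mex{} = 0
g(1) = mex{} = 0
g(2) = mex{0} = 1
g(3) = mex{0} = 1
g(4) = mex{0,1} = 2
g(5) = mex{1} = 0
g(6) = mex{1,2} = 0
g(7) = mex{0,2} = 1
g(8) = mex{0} = 1
g(9) = mex{0,1} = 2
g(10) = mex{1} = 0
g(11) = mex{1,2} = 0
The P-positions (g = 0) in 0..11 are 0, 1, 5, 6, 10, 11.

0, 1, 5, 6, 10, 11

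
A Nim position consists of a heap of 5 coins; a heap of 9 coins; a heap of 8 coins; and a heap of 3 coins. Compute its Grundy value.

Compute the nim-sum pairwise:
5 ⊕ 9 = 12
12 ⊕ 8 = 4
4 ⊕ 3 = 7

7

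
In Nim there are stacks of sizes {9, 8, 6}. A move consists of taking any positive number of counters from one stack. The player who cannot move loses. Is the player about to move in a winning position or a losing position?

Winning position

Write each in binary and XOR column by column:
  1001  (9)
  1000  (8)
  0110  (6)
  ----
  0111  (7)
The nim-sum is 7 ≠ 0, so this is an N-position: the player to move can win.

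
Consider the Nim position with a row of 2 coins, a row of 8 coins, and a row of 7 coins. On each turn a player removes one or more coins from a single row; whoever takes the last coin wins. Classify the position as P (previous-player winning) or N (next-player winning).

N-position

Nim-sum: 2 ⊕ 8 ⊕ 7 = 13.
The nim-sum is 13 ≠ 0, so this is an N-position: the player to move can win.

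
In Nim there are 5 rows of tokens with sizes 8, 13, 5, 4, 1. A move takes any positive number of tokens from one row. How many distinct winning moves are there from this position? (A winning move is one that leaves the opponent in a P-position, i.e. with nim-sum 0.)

3

Nim-sum: 8 XOR 13 XOR 5 XOR 4 XOR 1 = 5.
The overall nim-sum is X = 5. A row of size p has a winning move iff p XOR X < p (reduce it to p XOR X).
  8: 8 XOR 5 = 13 ≥ 8 — no move.
  13: 13 XOR 5 = 8 < 13 — winning move (to 8).
  5: 5 XOR 5 = 0 < 5 — winning move (to 0).
  4: 4 XOR 5 = 1 < 4 — winning move (to 1).
  1: 1 XOR 5 = 4 ≥ 1 — no move.
That gives 3 winning moves.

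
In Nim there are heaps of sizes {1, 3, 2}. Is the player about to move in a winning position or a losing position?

Losing position

In binary:
  01  (1)
  11  (3)
  10  (2)
  --
  00  (0)
The nim-sum is 0, so this is a P-position: the player to move is in a losing position under optimal play.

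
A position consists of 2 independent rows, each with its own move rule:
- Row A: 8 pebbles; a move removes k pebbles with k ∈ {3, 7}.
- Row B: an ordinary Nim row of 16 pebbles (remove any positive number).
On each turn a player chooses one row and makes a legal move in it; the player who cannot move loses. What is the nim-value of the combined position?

18

Build the Grundy sequence for row A with g(k) = mex{g(k−s) : s ∈ {3, 7}, s ≤ k}:
k:     0  1  2  3  4  5  6  7  8
g(k):  0  0  0  1  1  1  0  2  2
So g(8) = 2.
Row B is a plain Nim row of size 16, so its Grundy value is 16.
By the Sprague-Grundy theorem, the Grundy value of a sum of independent games is the XOR of the component values.
Combined value = 2 XOR 16 = 18.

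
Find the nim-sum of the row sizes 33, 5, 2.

Nim-sum: 33 ^ 5 ^ 2 = 38.

38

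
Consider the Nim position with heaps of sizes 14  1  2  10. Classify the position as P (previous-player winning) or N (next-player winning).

N-position

Bitwise XOR of the heap sizes:
  1110  (14)
  0001  (1)
  0010  (2)
  1010  (10)
  ----
  0111  (7)
The nim-sum is 7 ≠ 0, so this is an N-position: the player to move can win.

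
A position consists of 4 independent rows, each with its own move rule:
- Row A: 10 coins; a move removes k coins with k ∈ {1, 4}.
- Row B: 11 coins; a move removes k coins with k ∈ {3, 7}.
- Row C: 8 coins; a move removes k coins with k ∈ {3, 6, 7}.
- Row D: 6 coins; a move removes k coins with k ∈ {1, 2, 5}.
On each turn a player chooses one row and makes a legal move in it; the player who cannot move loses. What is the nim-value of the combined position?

For row A, compute g(0), g(1), … with moves {1, 4}:
k:     0  1  2  3  4  5  6  7  8  9 10
g(k):  0  1  0  1  2  0  1  0  1  2  0
So g(10) = 0.
For row B, compute g(0), g(1), … with moves {3, 7}:
k:     0  1  2  3  4  5  6  7  8  9 10 11
g(k):  0  0  0  1  1  1  0  2  2  1  0  0
So g(11) = 0.
Build the Grundy sequence for row C with g(k) = mex{g(k−s) : s ∈ {3, 6, 7}, s ≤ k}:
g(0) = mex{} = 0
g(1) = mex{} = 0
g(2) = mex{} = 0
g(3) = mex{0} = 1
g(4) = mex{0} = 1
g(5) = mex{0} = 1
g(6) = mex{0,1} = 2
g(7) = mex{0,1} = 2
g(8) = mex{0,1} = 2
So g(8) = 2.
Build the Grundy sequence for row D with g(k) = mex{g(k−s) : s ∈ {1, 2, 5}, s ≤ k}:
k:     0  1  2  3  4  5  6
g(k):  0  1  2  0  1  2  0
So g(6) = 0.
The value of a disjunctive sum is the nim-sum of the parts.
Combined value = 0 ⊕ 0 ⊕ 2 ⊕ 0 = 2.

2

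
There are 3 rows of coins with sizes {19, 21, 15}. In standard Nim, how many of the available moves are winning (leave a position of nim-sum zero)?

Compute the nim-sum pairwise:
19 XOR 21 = 6
6 XOR 15 = 9
The overall nim-sum is X = 9. A row of size p has a winning move iff p XOR X < p (reduce it to p XOR X).
  19: 19 XOR 9 = 26 ≥ 19 — no move.
  21: 21 XOR 9 = 28 ≥ 21 — no move.
  15: 15 XOR 9 = 6 < 15 — winning move (to 6).
That gives 1 winning move.

1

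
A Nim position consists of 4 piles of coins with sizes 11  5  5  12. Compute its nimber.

Bitwise XOR of the heap sizes:
  1011  (11)
  0101  (5)
  0101  (5)
  1100  (12)
  ----
  0111  (7)

7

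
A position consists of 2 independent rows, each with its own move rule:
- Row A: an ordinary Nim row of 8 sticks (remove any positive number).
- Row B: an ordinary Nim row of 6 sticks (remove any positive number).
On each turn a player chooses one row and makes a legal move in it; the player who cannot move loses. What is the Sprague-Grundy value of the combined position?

Row A is a plain Nim row of size 8, so its Grundy value is 8.
Row B is a plain Nim row of size 6, so its Grundy value is 6.
By the Sprague-Grundy theorem, the Grundy value of a sum of independent games is the XOR of the component values.
Combined value = 8 ⊕ 6 = 14.

14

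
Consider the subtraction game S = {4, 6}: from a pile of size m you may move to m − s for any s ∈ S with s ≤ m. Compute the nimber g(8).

Compute g(0), g(1), … for moves {4, 6}:
g(0) = mex{} = 0
g(1) = mex{} = 0
g(2) = mex{} = 0
g(3) = mex{} = 0
g(4) = mex{0} = 1
g(5) = mex{0} = 1
g(6) = mex{0} = 1
g(7) = mex{0} = 1
g(8) = mex{0,1} = 2
So g(8) = 2.

2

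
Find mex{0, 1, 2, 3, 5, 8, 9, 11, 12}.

4

The values 0, 1, 2, 3 are all present; 4 is the first non-negative integer missing from the set.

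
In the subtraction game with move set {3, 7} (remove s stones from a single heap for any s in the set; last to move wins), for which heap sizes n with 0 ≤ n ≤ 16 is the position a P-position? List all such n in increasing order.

0, 1, 2, 6, 10, 11, 12, 16

Compute g(0), g(1), … for moves {3, 7}:
k:     0  1  2  3  4  5  6  7  8  9 10 11 12 13 14 15 16
g(k):  0  0  0  1  1  1  0  2  2  1  0  0  0  1  1  1  0
The P-positions (g = 0) in 0..16 are 0, 1, 2, 6, 10, 11, 12, 16.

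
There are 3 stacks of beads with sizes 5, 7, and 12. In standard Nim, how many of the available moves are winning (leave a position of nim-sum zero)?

Compute the nim-sum pairwise:
5 ⊕ 7 = 2
2 ⊕ 12 = 14
The overall nim-sum is X = 14. A stack of size p has a winning move iff p XOR X < p (reduce it to p XOR X).
  5: 5 XOR 14 = 11 ≥ 5 — no move.
  7: 7 XOR 14 = 9 ≥ 7 — no move.
  12: 12 XOR 14 = 2 < 12 — winning move (to 2).
That gives 1 winning move.

1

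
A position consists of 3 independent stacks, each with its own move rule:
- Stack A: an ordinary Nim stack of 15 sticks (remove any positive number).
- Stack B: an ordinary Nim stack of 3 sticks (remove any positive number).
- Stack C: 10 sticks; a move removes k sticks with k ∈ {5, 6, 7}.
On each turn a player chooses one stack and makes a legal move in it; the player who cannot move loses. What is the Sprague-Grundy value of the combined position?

14

Stack A is a plain Nim stack of size 15, so its Grundy value is 15.
Stack B is a plain Nim stack of size 3, so its Grundy value is 3.
Build the Grundy sequence for stack C with g(k) = mex{g(k−s) : s ∈ {5, 6, 7}, s ≤ k}:
g(0) = mex{} = 0
g(1) = mex{} = 0
g(2) = mex{} = 0
g(3) = mex{} = 0
g(4) = mex{} = 0
g(5) = mex{0} = 1
g(6) = mex{0} = 1
g(7) = mex{0} = 1
g(8) = mex{0} = 1
g(9) = mex{0} = 1
g(10) = mex{0,1} = 2
So g(10) = 2.
The value of a disjunctive sum is the nim-sum of the parts.
Combined value = 15 ⊕ 3 ⊕ 2 = 14.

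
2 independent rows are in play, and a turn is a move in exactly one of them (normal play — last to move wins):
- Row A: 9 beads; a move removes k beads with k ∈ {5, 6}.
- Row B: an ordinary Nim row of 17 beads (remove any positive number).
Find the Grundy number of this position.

16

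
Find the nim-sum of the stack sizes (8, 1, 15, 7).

Bitwise XOR of the heap sizes:
  1000  (8)
  0001  (1)
  1111  (15)
  0111  (7)
  ----
  0001  (1)

1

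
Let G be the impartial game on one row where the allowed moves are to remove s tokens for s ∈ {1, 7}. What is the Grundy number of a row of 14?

0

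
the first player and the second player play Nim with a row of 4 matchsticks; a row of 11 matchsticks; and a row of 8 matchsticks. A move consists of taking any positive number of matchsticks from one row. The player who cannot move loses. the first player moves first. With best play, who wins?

Nim-sum: 4 ^ 11 ^ 8 = 7.
The nim-sum is 7 ≠ 0, so this is an N-position: the player to move can win; the first player has a winning move.

the first player wins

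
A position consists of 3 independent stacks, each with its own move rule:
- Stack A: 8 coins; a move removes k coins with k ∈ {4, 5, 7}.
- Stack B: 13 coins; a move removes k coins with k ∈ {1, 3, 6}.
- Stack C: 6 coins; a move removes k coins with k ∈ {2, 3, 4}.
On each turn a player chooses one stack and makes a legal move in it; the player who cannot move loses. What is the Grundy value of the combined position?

2

Build the Grundy sequence for stack A with g(k) = mex{g(k−s) : s ∈ {4, 5, 7}, s ≤ k}:
g(0) = mex{} = 0
g(1) = mex{} = 0
g(2) = mex{} = 0
g(3) = mex{} = 0
g(4) = mex{0} = 1
g(5) = mex{0} = 1
g(6) = mex{0} = 1
g(7) = mex{0} = 1
g(8) = mex{0,1} = 2
So g(8) = 2.
For stack B, compute g(0), g(1), … with moves {1, 3, 6}:
g(0) = mex{} = 0
g(1) = mex{0} = 1
g(2) = mex{1} = 0
g(3) = mex{0} = 1
g(4) = mex{1} = 0
g(5) = mex{0} = 1
g(6) = mex{0,1} = 2
g(7) = mex{0,1,2} = 3
g(8) = mex{0,1,3} = 2
g(9) = mex{1,2} = 0
g(10) = mex{0,3} = 1
g(11) = mex{1,2} = 0
g(12) = mex{0,2} = 1
g(13) = mex{1,3} = 0
So g(13) = 0.
Build the Grundy sequence for stack C with g(k) = mex{g(k−s) : s ∈ {2, 3, 4}, s ≤ k}:
g(0) = mex{} = 0
g(1) = mex{} = 0
g(2) = mex{0} = 1
g(3) = mex{0} = 1
g(4) = mex{0,1} = 2
g(5) = mex{0,1} = 2
g(6) = mex{1,2} = 0
So g(6) = 0.
The value of a disjunctive sum is the nim-sum of the parts.
Combined value = 2 ⊕ 0 ⊕ 0 = 2.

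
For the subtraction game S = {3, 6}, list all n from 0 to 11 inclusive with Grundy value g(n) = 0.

0, 1, 2, 9, 10, 11

Grundy values for subtraction set {3, 6}:
g(0) = mex{} = 0
g(1) = mex{} = 0
g(2) = mex{} = 0
g(3) = mex{0} = 1
g(4) = mex{0} = 1
g(5) = mex{0} = 1
g(6) = mex{0,1} = 2
g(7) = mex{0,1} = 2
g(8) = mex{0,1} = 2
g(9) = mex{1,2} = 0
g(10) = mex{1,2} = 0
g(11) = mex{1,2} = 0
The P-positions (g = 0) in 0..11 are 0, 1, 2, 9, 10, 11.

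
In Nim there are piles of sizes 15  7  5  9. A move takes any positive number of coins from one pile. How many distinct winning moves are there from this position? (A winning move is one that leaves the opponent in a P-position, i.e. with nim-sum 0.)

3

In binary:
  1111  (15)
  0111  (7)
  0101  (5)
  1001  (9)
  ----
  0100  (4)
The overall nim-sum is X = 4. A pile of size p has a winning move iff p XOR X < p (reduce it to p XOR X).
  15: 15 XOR 4 = 11 < 15 — winning move (to 11).
  7: 7 XOR 4 = 3 < 7 — winning move (to 3).
  5: 5 XOR 4 = 1 < 5 — winning move (to 1).
  9: 9 XOR 4 = 13 ≥ 9 — no move.
That gives 3 winning moves.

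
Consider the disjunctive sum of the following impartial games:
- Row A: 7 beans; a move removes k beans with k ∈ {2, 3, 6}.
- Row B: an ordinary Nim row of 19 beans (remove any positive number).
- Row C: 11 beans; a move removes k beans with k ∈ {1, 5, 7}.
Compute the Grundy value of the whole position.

For row A, compute g(0), g(1), … with moves {2, 3, 6}:
g(0) = mex{} = 0
g(1) = mex{} = 0
g(2) = mex{0} = 1
g(3) = mex{0} = 1
g(4) = mex{0,1} = 2
g(5) = mex{1} = 0
g(6) = mex{0,1,2} = 3
g(7) = mex{0,2} = 1
So g(7) = 1.
Row B is a plain Nim row of size 19, so its Grundy value is 19.
Grundy values for row C (subtraction set {1, 5, 7}):
k:     0  1  2  3  4  5  6  7  8  9 10 11
g(k):  0  1  0  1  0  1  0  1  0  1  0  1
So g(11) = 1.
The value of a disjunctive sum is the nim-sum of the parts.
Combined value = 1 XOR 19 XOR 1 = 19.

19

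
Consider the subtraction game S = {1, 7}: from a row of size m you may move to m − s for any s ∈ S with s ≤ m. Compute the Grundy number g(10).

Compute g(0), g(1), … for moves {1, 7}:
g(0) = mex{} = 0
g(1) = mex{0} = 1
g(2) = mex{1} = 0
g(3) = mex{0} = 1
g(4) = mex{1} = 0
g(5) = mex{0} = 1
g(6) = mex{1} = 0
g(7) = mex{0} = 1
g(8) = mex{1} = 0
g(9) = mex{0} = 1
g(10) = mex{1} = 0
So g(10) = 0.

0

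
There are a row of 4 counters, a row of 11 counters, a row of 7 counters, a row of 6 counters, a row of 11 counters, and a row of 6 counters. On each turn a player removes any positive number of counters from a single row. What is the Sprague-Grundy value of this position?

3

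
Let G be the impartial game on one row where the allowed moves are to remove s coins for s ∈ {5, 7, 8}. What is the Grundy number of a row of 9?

Grundy values for subtraction set {5, 7, 8}:
g(0) = mex{} = 0
g(1) = mex{} = 0
g(2) = mex{} = 0
g(3) = mex{} = 0
g(4) = mex{} = 0
g(5) = mex{0} = 1
g(6) = mex{0} = 1
g(7) = mex{0} = 1
g(8) = mex{0} = 1
g(9) = mex{0} = 1
So g(9) = 1.

1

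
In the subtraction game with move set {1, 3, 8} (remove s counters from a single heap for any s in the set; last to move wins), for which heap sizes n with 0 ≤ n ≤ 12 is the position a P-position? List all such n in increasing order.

0, 2, 4, 6, 11

Grundy values for subtraction set {1, 3, 8}:
k:     0  1  2  3  4  5  6  7  8  9 10 11 12
g(k):  0  1  0  1  0  1  0  1  2  3  2  0  1
The P-positions (g = 0) in 0..12 are 0, 2, 4, 6, 11.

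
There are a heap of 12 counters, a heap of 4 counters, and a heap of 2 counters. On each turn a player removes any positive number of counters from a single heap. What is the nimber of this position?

10

Nim-sum: 12 ^ 4 ^ 2 = 10.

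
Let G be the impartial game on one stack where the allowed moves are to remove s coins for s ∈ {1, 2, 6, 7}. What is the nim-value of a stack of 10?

2

Compute g(0), g(1), … for moves {1, 2, 6, 7}:
k:     0  1  2  3  4  5  6  7  8  9 10
g(k):  0  1  2  0  1  2  3  4  0  1  2
So g(10) = 2.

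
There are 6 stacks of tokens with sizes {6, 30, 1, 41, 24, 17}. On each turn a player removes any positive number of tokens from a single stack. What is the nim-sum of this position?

57

Compute the nim-sum pairwise:
6 XOR 30 = 24
24 XOR 1 = 25
25 XOR 41 = 48
48 XOR 24 = 40
40 XOR 17 = 57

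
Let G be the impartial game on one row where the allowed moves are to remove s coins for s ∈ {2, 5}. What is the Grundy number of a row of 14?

Grundy values for subtraction set {2, 5}:
k:     0  1  2  3  4  5  6  7  8  9 10 11 12 13 14
g(k):  0  0  1  1  0  2  1  0  0  1  1  0  2  1  0
So g(14) = 0.

0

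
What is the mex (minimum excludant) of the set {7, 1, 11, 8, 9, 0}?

2

The values 0, 1 are all present; 2 is the first non-negative integer missing from the set.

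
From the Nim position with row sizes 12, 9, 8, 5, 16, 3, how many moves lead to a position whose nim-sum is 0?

1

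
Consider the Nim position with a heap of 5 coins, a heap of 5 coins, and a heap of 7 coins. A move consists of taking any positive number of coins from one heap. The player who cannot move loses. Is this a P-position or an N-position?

N-position

Bitwise XOR of the heap sizes:
  101  (5)
  101  (5)
  111  (7)
  ---
  111  (7)
The nim-sum is 7 ≠ 0, so this is an N-position: the player to move can win.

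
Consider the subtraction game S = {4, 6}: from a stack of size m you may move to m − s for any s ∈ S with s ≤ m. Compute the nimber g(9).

2

Compute g(0), g(1), … for moves {4, 6}:
g(0) = mex{} = 0
g(1) = mex{} = 0
g(2) = mex{} = 0
g(3) = mex{} = 0
g(4) = mex{0} = 1
g(5) = mex{0} = 1
g(6) = mex{0} = 1
g(7) = mex{0} = 1
g(8) = mex{0,1} = 2
g(9) = mex{0,1} = 2
So g(9) = 2.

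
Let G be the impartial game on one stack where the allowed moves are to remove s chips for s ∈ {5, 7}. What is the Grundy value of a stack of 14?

0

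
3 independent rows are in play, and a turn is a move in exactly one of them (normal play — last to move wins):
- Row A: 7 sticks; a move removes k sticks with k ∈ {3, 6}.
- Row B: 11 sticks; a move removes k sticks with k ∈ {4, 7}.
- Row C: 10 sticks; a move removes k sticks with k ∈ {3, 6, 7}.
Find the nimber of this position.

For row A, compute g(0), g(1), … with moves {3, 6}:
k:     0  1  2  3  4  5  6  7
g(k):  0  0  0  1  1  1  2  2
So g(7) = 2.
For row B, compute g(0), g(1), … with moves {4, 7}:
g(0) = mex{} = 0
g(1) = mex{} = 0
g(2) = mex{} = 0
g(3) = mex{} = 0
g(4) = mex{0} = 1
g(5) = mex{0} = 1
g(6) = mex{0} = 1
g(7) = mex{0} = 1
g(8) = mex{0,1} = 2
g(9) = mex{0,1} = 2
g(10) = mex{0,1} = 2
g(11) = mex{1} = 0
So g(11) = 0.
Build the Grundy sequence for row C with g(k) = mex{g(k−s) : s ∈ {3, 6, 7}, s ≤ k}:
k:     0  1  2  3  4  5  6  7  8  9 10
g(k):  0  0  0  1  1  1  2  2  2  3  0
So g(10) = 0.
By the Sprague-Grundy theorem, the Grundy value of a sum of independent games is the XOR of the component values.
Combined value = 2 ⊕ 0 ⊕ 0 = 2.

2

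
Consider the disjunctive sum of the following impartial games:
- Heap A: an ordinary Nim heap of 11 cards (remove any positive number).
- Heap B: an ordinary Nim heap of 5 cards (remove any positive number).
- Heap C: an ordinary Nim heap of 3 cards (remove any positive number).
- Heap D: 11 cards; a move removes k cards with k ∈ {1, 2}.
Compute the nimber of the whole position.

Heap A is a plain Nim heap of size 11, so its Grundy value is 11.
Heap B is a plain Nim heap of size 5, so its Grundy value is 5.
Heap C is a plain Nim heap of size 3, so its Grundy value is 3.
Build the Grundy sequence for heap D with g(k) = mex{g(k−s) : s ∈ {1, 2}, s ≤ k}:
g(0) = mex{} = 0
g(1) = mex{0} = 1
g(2) = mex{0,1} = 2
g(3) = mex{1,2} = 0
g(4) = mex{0,2} = 1
g(5) = mex{0,1} = 2
g(6) = mex{1,2} = 0
g(7) = mex{0,2} = 1
g(8) = mex{0,1} = 2
g(9) = mex{1,2} = 0
g(10) = mex{0,2} = 1
g(11) = mex{0,1} = 2
So g(11) = 2.
By the Sprague-Grundy theorem, the Grundy value of a sum of independent games is the XOR of the component values.
Combined value = 11 ⊕ 5 ⊕ 3 ⊕ 2 = 15.

15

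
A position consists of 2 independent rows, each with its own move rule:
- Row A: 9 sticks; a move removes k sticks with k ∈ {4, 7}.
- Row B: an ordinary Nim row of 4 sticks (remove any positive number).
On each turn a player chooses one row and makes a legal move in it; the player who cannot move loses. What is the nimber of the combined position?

Grundy values for row A (subtraction set {4, 7}):
k:     0  1  2  3  4  5  6  7  8  9
g(k):  0  0  0  0  1  1  1  1  2  2
So g(9) = 2.
Row B is a plain Nim row of size 4, so its Grundy value is 4.
By the Sprague-Grundy theorem, the Grundy value of a sum of independent games is the XOR of the component values.
Combined value = 2 ⊕ 4 = 6.

6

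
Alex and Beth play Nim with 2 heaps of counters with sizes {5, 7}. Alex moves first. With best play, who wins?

Compute the nim-sum pairwise:
5 ⊕ 7 = 2
The nim-sum is 2 ≠ 0, so this is an N-position: the player to move can win; Alex has a winning move.

Alex wins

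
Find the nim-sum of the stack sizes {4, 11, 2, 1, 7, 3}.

Bitwise XOR of the heap sizes:
  0100  (4)
  1011  (11)
  0010  (2)
  0001  (1)
  0111  (7)
  0011  (3)
  ----
  1000  (8)

8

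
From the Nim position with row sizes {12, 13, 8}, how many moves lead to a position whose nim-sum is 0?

Nim-sum: 12 ^ 13 ^ 8 = 9.
The overall nim-sum is X = 9. A row of size p has a winning move iff p XOR X < p (reduce it to p XOR X).
  12: 12 XOR 9 = 5 < 12 — winning move (to 5).
  13: 13 XOR 9 = 4 < 13 — winning move (to 4).
  8: 8 XOR 9 = 1 < 8 — winning move (to 1).
That gives 3 winning moves.

3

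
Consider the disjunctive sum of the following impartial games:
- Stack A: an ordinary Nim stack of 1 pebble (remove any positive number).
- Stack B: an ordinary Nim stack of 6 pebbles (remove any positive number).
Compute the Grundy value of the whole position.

7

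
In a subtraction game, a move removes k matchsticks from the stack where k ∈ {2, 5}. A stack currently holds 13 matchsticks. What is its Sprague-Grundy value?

Compute g(0), g(1), … for moves {2, 5}:
g(0) = mex{} = 0
g(1) = mex{} = 0
g(2) = mex{0} = 1
g(3) = mex{0} = 1
g(4) = mex{1} = 0
g(5) = mex{0,1} = 2
g(6) = mex{0} = 1
g(7) = mex{1,2} = 0
g(8) = mex{1} = 0
g(9) = mex{0} = 1
g(10) = mex{0,2} = 1
g(11) = mex{1} = 0
g(12) = mex{0,1} = 2
g(13) = mex{0} = 1
So g(13) = 1.

1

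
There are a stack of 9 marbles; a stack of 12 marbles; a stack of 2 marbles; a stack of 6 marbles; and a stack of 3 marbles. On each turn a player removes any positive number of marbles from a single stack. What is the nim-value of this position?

2

In binary:
  1001  (9)
  1100  (12)
  0010  (2)
  0110  (6)
  0011  (3)
  ----
  0010  (2)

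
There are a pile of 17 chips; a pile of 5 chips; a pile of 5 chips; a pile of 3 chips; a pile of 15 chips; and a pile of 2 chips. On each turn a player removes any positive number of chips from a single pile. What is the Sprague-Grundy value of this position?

Write each in binary and XOR column by column:
  10001  (17)
  00101  (5)
  00101  (5)
  00011  (3)
  01111  (15)
  00010  (2)
  -----
  11111  (31)

31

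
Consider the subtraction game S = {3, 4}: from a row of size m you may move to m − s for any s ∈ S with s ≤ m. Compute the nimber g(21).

Build the Grundy sequence with g(k) = mex{g(k−s) : s ∈ {3, 4}, s ≤ k}:
k:     0  1  2  3  4  5  6  7  8  9 10 11 12 13 14 15 16 17 18 19 20 21
g(k):  0  0  0  1  1  1  2  0  0  0  1  1  1  2  0  0  0  1  1  1  2  0
So g(21) = 0.

0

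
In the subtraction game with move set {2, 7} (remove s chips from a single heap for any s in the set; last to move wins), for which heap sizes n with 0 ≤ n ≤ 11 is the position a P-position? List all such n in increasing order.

0, 1, 4, 5, 9, 10

Grundy values for subtraction set {2, 7}:
k:     0  1  2  3  4  5  6  7  8  9 10 11
g(k):  0  0  1  1  0  0  1  1  2  0  0  1
The P-positions (g = 0) in 0..11 are 0, 1, 4, 5, 9, 10.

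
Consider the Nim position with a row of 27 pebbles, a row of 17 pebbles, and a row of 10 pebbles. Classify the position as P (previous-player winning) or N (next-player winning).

Nim-sum: 27 XOR 17 XOR 10 = 0.
The nim-sum is 0, so this is a P-position: the player to move is in a losing position under optimal play.

P-position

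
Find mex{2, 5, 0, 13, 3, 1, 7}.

4

The values 0, 1, 2, 3 are all present; 4 is the first non-negative integer missing from the set.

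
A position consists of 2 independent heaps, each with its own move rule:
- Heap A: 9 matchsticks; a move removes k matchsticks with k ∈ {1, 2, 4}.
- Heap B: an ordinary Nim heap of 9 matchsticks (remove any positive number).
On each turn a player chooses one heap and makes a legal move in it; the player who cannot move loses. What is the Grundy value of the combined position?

9

Build the Grundy sequence for heap A with g(k) = mex{g(k−s) : s ∈ {1, 2, 4}, s ≤ k}:
k:     0  1  2  3  4  5  6  7  8  9
g(k):  0  1  2  0  1  2  0  1  2  0
So g(9) = 0.
Heap B is a plain Nim heap of size 9, so its Grundy value is 9.
The value of a disjunctive sum is the nim-sum of the parts.
Combined value = 0 ⊕ 9 = 9.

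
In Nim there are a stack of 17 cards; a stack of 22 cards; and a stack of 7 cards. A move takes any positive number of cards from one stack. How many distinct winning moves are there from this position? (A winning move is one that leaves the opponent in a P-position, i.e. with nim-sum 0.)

0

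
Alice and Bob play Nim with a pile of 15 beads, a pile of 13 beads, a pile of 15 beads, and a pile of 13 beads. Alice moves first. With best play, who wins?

Bob wins

Compute the nim-sum pairwise:
15 ⊕ 13 = 2
2 ⊕ 15 = 13
13 ⊕ 13 = 0
The nim-sum is 0, so this is a P-position: the player to move is in a losing position under optimal play; Alice is about to move from it and so loses — Bob wins.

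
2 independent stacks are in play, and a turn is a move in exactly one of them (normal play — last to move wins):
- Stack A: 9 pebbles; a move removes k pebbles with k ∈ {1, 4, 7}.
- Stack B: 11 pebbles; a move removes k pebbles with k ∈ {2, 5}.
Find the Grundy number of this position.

1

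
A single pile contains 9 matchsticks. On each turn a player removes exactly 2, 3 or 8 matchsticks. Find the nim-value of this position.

Build the Grundy sequence with g(k) = mex{g(k−s) : s ∈ {2, 3, 8}, s ≤ k}:
k:     0  1  2  3  4  5  6  7  8  9
g(k):  0  0  1  1  2  0  0  1  1  2
So g(9) = 2.

2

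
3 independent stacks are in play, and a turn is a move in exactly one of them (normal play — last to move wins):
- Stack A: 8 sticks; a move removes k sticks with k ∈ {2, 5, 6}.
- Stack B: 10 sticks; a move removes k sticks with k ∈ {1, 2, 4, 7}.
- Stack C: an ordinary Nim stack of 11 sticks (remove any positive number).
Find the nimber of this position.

10

Grundy values for stack A (subtraction set {2, 5, 6}):
k:     0  1  2  3  4  5  6  7  8
g(k):  0  0  1  1  0  2  1  3  0
So g(8) = 0.
For stack B, compute g(0), g(1), … with moves {1, 2, 4, 7}:
g(0) = mex{} = 0
g(1) = mex{0} = 1
g(2) = mex{0,1} = 2
g(3) = mex{1,2} = 0
g(4) = mex{0,2} = 1
g(5) = mex{0,1} = 2
g(6) = mex{1,2} = 0
g(7) = mex{0,2} = 1
g(8) = mex{0,1} = 2
g(9) = mex{1,2} = 0
g(10) = mex{0,2} = 1
So g(10) = 1.
Stack C is a plain Nim stack of size 11, so its Grundy value is 11.
The value of a disjunctive sum is the nim-sum of the parts.
Combined value = 0 XOR 1 XOR 11 = 10.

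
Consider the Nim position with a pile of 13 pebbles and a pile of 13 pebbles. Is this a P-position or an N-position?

P-position

Compute the nim-sum pairwise:
13 ⊕ 13 = 0
The nim-sum is 0, so this is a P-position: the player to move is in a losing position under optimal play.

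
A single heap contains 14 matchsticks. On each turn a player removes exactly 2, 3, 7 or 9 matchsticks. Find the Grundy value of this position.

2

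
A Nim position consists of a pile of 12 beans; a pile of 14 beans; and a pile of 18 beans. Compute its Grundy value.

16

Nim-sum: 12 ⊕ 14 ⊕ 18 = 16.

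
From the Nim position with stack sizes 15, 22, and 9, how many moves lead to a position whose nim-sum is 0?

Nim-sum: 15 ^ 22 ^ 9 = 16.
The overall nim-sum is X = 16. A stack of size p has a winning move iff p XOR X < p (reduce it to p XOR X).
  15: 15 XOR 16 = 31 ≥ 15 — no move.
  22: 22 XOR 16 = 6 < 22 — winning move (to 6).
  9: 9 XOR 16 = 25 ≥ 9 — no move.
That gives 1 winning move.

1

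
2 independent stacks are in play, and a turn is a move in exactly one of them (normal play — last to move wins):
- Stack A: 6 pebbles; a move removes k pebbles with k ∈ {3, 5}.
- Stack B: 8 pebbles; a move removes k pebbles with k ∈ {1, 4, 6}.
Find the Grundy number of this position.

3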